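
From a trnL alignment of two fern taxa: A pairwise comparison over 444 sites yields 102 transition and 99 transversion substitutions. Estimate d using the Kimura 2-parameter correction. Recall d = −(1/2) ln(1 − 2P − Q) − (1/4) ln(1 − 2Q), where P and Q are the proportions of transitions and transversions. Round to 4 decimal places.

P = 102/444 ≈ 0.22973 and Q = 99/444 ≈ 0.222973.
Under the Kimura two-parameter model, d = −½ ln(1 − 2P − Q) − ¼ ln(1 − 2Q).
1 − 2P − Q = 0.317567, giving −½ ln(0.317567) = 0.573533.
1 − 2Q = 0.554054, giving −¼ ln(0.554054) = 0.147623.
d = 0.573533 + 0.147623 = 0.721156.

0.7212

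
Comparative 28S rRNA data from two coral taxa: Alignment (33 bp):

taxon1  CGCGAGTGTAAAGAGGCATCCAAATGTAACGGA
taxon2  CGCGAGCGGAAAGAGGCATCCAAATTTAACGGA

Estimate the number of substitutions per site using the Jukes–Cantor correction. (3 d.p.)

0.097

The sequences differ at 3 of 33 sites (7, 9, 26), so p = 3/33 ≈ 0.090909.
d = −(3/4) ln(1 − 4p/3) = −0.75 ln(1 − 0.121212) = −0.75 ln(0.878788)
  = −0.75 × (-0.129212) = 0.096909 substitutions/site.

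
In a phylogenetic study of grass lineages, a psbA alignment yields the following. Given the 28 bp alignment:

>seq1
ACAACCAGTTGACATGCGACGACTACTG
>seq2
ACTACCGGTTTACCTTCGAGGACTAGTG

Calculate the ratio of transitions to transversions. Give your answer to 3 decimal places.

Transitions are A↔G and C↔T; transversions are all other mismatches.
Transitions: 1. Transversions: 6.
R = 1/6 = 0.166666… ≈ 0.167 (to 3 d.p.).

0.167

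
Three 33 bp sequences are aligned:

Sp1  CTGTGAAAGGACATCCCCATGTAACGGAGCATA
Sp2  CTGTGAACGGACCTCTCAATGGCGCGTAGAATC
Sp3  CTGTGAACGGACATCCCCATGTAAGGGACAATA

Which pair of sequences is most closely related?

Sp1–Sp2: 10/33 differ, p = 0.303, d = 0.388.
Sp1–Sp3: 4/33 differ, p = 0.121, d = 0.132.
Sp2–Sp3: 10/33 differ, p = 0.303, d = 0.388.
The smallest distance is between Sp1 and Sp3.

Sp1 and Sp3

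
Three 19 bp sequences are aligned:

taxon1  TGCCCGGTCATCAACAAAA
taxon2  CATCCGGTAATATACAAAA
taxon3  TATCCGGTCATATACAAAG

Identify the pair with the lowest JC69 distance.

taxon1–taxon2: 6/19 differ, p = 0.316, d = 0.410.
taxon1–taxon3: 5/19 differ, p = 0.263, d = 0.324.
taxon2–taxon3: 3/19 differ, p = 0.158, d = 0.177.
The smallest distance is between taxon2 and taxon3.

taxon2 and taxon3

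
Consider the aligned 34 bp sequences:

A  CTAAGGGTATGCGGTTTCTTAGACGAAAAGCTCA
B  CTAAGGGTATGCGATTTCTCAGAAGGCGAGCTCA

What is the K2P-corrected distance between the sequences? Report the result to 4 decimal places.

Of 34 sites, 4 differences are transitions and 2 are transversions, so P = 4/34 ≈ 0.117647 and Q = 2/34 ≈ 0.058824.
Under the Kimura two-parameter model, d = −½ ln(1 − 2P − Q) − ¼ ln(1 − 2Q).
1 − 2P − Q = 0.705882, giving −½ ln(0.705882) = 0.174154.
1 − 2Q = 0.882352, giving −¼ ln(0.882352) = 0.031291.
d = 0.174154 + 0.031291 = 0.205445.

0.2054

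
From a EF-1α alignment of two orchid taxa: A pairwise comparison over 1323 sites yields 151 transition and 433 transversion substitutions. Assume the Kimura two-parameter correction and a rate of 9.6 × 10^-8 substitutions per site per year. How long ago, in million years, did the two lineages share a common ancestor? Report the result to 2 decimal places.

3.50

P = 151/1323 ≈ 0.114135 and Q = 433/1323 ≈ 0.327286.
Under the Kimura two-parameter model, d = −½ ln(1 − 2P − Q) − ¼ ln(1 − 2Q).
1 − 2P − Q = 0.444444, giving −½ ln(0.444444) = 0.405466.
1 − 2Q = 0.345428, giving −¼ ln(0.345428) = 0.265743.
d = 0.405466 + 0.265743 = 0.671209.
Under a molecular clock d = 2μt, so t = d/(2μ) = 0.671209 / (2 × 9.6 × 10^-8) = 3.50 million years.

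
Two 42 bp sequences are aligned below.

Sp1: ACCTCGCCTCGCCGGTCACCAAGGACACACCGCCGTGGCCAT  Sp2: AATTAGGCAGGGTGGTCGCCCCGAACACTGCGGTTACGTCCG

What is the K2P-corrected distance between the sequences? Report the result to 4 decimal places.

Of 42 sites, 6 differences are transitions and 16 are transversions, so P = 6/42 ≈ 0.142857 and Q = 16/42 ≈ 0.380952.
Under the Kimura two-parameter model, d = −½ ln(1 − 2P − Q) − ¼ ln(1 − 2Q).
1 − 2P − Q = 0.333334, giving −½ ln(0.333334) = 0.549305.
1 − 2Q = 0.238096, giving −¼ ln(0.238096) = 0.358770.
d = 0.549305 + 0.358770 = 0.908075.

0.9081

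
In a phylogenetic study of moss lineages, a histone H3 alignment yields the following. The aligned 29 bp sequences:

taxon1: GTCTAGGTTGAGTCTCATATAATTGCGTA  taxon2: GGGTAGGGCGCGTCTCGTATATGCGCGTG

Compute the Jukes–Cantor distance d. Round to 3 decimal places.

0.462

The sequences differ at 10 of 29 sites (2, 3, 8, 9, 11, 17, 22, 23, 24, 29), so p = 10/29 ≈ 0.344828.
d = −(3/4) ln(1 − 4p/3) = −0.75 ln(1 − 0.459771) = −0.75 ln(0.540229)
  = −0.75 × (-0.615762) = 0.461822 substitutions/site.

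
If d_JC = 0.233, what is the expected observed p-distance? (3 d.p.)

p = (3/4)(1 − e^(−4d/3)) = 0.75 × (1 − e^(-0.310667)) = 0.75 × (1 − 0.732958) = 0.200282.

0.200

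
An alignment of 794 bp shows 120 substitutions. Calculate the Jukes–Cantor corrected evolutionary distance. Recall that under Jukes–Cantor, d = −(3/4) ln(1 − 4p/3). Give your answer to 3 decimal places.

0.169

p = 120/794 ≈ 0.151134.
d = −(3/4) ln(1 − 4p/3) = −0.75 ln(1 − 0.201512) = −0.75 ln(0.798488)
  = −0.75 × (-0.225035) = 0.168776 substitutions/site.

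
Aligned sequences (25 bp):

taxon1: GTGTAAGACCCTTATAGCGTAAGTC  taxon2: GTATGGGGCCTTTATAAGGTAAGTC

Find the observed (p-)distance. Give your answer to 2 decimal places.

0.28

The sequences differ at 7 of 25 positions (sites 3, 5, 6, 8, 11, 17, 18).
p = 7/25 = 0.28.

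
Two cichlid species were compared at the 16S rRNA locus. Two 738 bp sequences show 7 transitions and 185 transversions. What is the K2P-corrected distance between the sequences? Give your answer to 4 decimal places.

0.3311

P = 7/738 ≈ 0.009485 and Q = 185/738 ≈ 0.250678.
Under the Kimura two-parameter model, d = −½ ln(1 − 2P − Q) − ¼ ln(1 − 2Q).
1 − 2P − Q = 0.730352, giving −½ ln(0.730352) = 0.157114.
1 − 2Q = 0.498644, giving −¼ ln(0.498644) = 0.173966.
d = 0.157114 + 0.173966 = 0.331080.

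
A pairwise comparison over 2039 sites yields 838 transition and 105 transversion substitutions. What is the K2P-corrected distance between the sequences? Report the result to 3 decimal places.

P = 838/2039 ≈ 0.410986 and Q = 105/2039 ≈ 0.051496.
Under the Kimura two-parameter model, d = −½ ln(1 − 2P − Q) − ¼ ln(1 − 2Q).
1 − 2P − Q = 0.126532, giving −½ ln(0.126532) = 1.033630.
1 − 2Q = 0.897008, giving −¼ ln(0.897008) = 0.027173.
d = 1.033630 + 0.027173 = 1.060803.

1.061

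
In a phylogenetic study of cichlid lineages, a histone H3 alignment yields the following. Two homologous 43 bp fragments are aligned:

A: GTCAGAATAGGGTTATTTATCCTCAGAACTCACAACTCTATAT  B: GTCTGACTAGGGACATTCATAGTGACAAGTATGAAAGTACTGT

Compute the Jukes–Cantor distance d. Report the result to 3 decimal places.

The sequences differ at 19 of 43 sites, so p = 19/43 ≈ 0.44186.
d = −(3/4) ln(1 − 4p/3) = −0.75 ln(1 − 0.589147) = −0.75 ln(0.410853)
  = −0.75 × (-0.889520) = 0.667140 substitutions/site.

0.667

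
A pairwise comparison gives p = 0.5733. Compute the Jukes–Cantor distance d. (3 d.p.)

d = −(3/4) ln(1 − 4p/3) = −0.75 ln(1 − 0.7644) = −0.75 ln(0.2356)
  = −0.75 × (-1.445620) = 1.084215 substitutions/site.

1.084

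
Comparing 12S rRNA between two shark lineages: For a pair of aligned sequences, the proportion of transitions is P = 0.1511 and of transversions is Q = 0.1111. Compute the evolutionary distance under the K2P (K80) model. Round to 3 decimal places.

Under the Kimura two-parameter model, d = −½ ln(1 − 2P − Q) − ¼ ln(1 − 2Q).
1 − 2P − Q = 0.5867, giving −½ ln(0.5867) = 0.266621.
1 − 2Q = 0.7778, giving −¼ ln(0.7778) = 0.062821.
d = 0.266621 + 0.062821 = 0.329442.

0.329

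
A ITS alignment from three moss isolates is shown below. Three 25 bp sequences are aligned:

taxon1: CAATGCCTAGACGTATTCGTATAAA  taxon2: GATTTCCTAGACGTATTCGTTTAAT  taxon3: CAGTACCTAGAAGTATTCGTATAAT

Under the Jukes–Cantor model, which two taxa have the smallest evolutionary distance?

taxon1–taxon2: 5/25 differ, p = 0.200, d = 0.233.
taxon1–taxon3: 4/25 differ, p = 0.160, d = 0.180.
taxon2–taxon3: 5/25 differ, p = 0.200, d = 0.233.
The smallest distance is between taxon1 and taxon3.

taxon1 and taxon3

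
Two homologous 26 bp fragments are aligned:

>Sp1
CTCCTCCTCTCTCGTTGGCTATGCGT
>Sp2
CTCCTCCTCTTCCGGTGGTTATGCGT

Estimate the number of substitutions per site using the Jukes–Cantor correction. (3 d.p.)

The sequences differ at 4 of 26 sites (11, 12, 15, 19), so p = 4/26 ≈ 0.153846.
d = −(3/4) ln(1 − 4p/3) = −0.75 ln(1 − 0.205128) = −0.75 ln(0.794872)
  = −0.75 × (-0.229574) = 0.172181 substitutions/site.

0.172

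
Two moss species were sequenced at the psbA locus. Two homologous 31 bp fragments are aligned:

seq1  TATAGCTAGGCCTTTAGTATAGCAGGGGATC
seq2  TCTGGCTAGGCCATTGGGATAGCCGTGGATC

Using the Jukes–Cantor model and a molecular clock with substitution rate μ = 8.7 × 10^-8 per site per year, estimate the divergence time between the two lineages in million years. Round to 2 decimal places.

The sequences differ at 7 of 31 sites (2, 4, 13, 16, 18, 24, 26), so p = 7/31 ≈ 0.225806.
d = −(3/4) ln(1 − 4p/3) = −0.75 ln(1 − 0.301075) = −0.75 ln(0.698925)
  = −0.75 × (-0.358212) = 0.268659 substitutions/site.
Under a molecular clock d = 2μt, so t = d/(2μ) = 0.268659 / (2 × 8.7 × 10^-8) = 1.54 million years.

1.54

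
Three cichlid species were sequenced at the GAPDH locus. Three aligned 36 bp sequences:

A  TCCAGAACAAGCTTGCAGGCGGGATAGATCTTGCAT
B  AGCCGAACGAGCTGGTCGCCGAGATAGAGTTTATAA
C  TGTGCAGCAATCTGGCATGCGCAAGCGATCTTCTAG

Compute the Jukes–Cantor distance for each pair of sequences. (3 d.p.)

d(A,B) = 0.548, d(A,C) = 0.608, d(B,C) = 0.912

A–B: 14/36 sites differ → p ≈ 0.388889, d = −0.75 ln(1 − 0.518519) = 0.548166 ≈ 0.548.
A–C: 15/36 sites differ → p ≈ 0.416667, d = −0.75 ln(1 − 0.555556) = 0.608198 ≈ 0.608.
B–C: 19/36 sites differ → p ≈ 0.527778, d = −0.75 ln(1 − 0.703704) = 0.912297 ≈ 0.912.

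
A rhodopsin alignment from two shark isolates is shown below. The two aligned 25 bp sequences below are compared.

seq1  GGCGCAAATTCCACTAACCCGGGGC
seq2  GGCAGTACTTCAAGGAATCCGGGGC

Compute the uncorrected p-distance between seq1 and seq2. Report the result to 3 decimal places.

0.320

The sequences differ at 8 of 25 positions (sites 4, 5, 6, 8, 12, 14, 15, 18).
p = 8/25 = 0.320.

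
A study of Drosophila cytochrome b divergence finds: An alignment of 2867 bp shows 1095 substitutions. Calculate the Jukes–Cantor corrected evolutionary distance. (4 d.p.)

0.5339

p = 1095/2867 ≈ 0.381932.
d = −(3/4) ln(1 − 4p/3) = −0.75 ln(1 − 0.509243) = −0.75 ln(0.490757)
  = −0.75 × (-0.711806) = 0.533855 substitutions/site.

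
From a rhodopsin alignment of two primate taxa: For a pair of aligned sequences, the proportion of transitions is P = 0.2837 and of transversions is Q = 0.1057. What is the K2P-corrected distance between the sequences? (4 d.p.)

0.6184

Under the Kimura two-parameter model, d = −½ ln(1 − 2P − Q) − ¼ ln(1 − 2Q).
1 − 2P − Q = 0.3269, giving −½ ln(0.3269) = 0.559050.
1 − 2Q = 0.7886, giving −¼ ln(0.7886) = 0.059374.
d = 0.559050 + 0.059374 = 0.618424.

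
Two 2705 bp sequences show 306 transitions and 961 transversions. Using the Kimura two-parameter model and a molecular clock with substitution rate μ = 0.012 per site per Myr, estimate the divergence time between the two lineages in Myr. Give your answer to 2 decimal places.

31.06

P = 306/2705 ≈ 0.113124 and Q = 961/2705 ≈ 0.355268.
Under the Kimura two-parameter model, d = −½ ln(1 − 2P − Q) − ¼ ln(1 − 2Q).
1 − 2P − Q = 0.418484, giving −½ ln(0.418484) = 0.435558.
1 − 2Q = 0.289464, giving −¼ ln(0.289464) = 0.309931.
d = 0.435558 + 0.309931 = 0.745489.
Under a molecular clock d = 2μt, so t = d/(2μ) = 0.745489 / (2 × 0.012) = 31.06 Myr.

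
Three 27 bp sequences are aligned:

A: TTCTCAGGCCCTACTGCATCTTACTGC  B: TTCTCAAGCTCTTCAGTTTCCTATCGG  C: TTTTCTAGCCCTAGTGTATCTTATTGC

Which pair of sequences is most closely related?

A–B: 10/27 differ, p = 0.370, d = 0.511.
A–C: 6/27 differ, p = 0.222, d = 0.264.
B–C: 10/27 differ, p = 0.370, d = 0.511.
The smallest distance is between A and C.

A and C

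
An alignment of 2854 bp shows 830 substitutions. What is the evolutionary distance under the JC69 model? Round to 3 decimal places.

p = 830/2854 ≈ 0.29082.
d = −(3/4) ln(1 − 4p/3) = −0.75 ln(1 − 0.38776) = −0.75 ln(0.61224)
  = −0.75 × (-0.490631) = 0.367973 substitutions/site.

0.368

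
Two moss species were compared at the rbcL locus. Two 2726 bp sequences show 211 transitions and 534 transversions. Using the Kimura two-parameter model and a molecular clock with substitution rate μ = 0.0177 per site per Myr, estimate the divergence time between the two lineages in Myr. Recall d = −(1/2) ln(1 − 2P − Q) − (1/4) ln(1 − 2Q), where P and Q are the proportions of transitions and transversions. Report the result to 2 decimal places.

P = 211/2726 ≈ 0.077403 and Q = 534/2726 ≈ 0.195891.
Under the Kimura two-parameter model, d = −½ ln(1 − 2P − Q) − ¼ ln(1 − 2Q).
1 − 2P − Q = 0.649303, giving −½ ln(0.649303) = 0.215928.
1 − 2Q = 0.608218, giving −¼ ln(0.608218) = 0.124305.
d = 0.215928 + 0.124305 = 0.340233.
Under a molecular clock d = 2μt, so t = d/(2μ) = 0.340233 / (2 × 0.0177) = 9.61 Myr.

9.61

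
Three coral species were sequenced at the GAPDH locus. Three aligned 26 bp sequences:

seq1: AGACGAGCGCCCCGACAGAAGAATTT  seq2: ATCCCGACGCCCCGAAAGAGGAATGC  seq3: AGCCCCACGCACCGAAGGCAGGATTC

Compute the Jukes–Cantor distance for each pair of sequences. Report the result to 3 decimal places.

d(seq1,seq2) = 0.464, d(seq1,seq3) = 0.539, d(seq2,seq3) = 0.396

seq1–seq2: 9/26 sites differ → p ≈ 0.346154, d = −0.75 ln(1 − 0.461539) = 0.464280 ≈ 0.464.
seq1–seq3: 10/26 sites differ → p ≈ 0.384615, d = −0.75 ln(1 − 0.51282) = 0.539341 ≈ 0.539.
seq2–seq3: 8/26 sites differ → p ≈ 0.307692, d = −0.75 ln(1 − 0.410256) = 0.396050 ≈ 0.396.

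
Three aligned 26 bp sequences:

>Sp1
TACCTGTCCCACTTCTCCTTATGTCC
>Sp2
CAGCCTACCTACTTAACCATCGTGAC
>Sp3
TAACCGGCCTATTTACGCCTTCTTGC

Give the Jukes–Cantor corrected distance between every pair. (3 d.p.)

Sp1–Sp2: 14/26 sites differ → p ≈ 0.538462, d = −0.75 ln(1 − 0.717949) = 0.949251 ≈ 0.949.
Sp1–Sp3: 13/26 sites differ → p = 0.5, d = −0.75 ln(1 − 0.666667) = 0.823960 ≈ 0.824.
Sp2–Sp3: 12/26 sites differ → p ≈ 0.461538, d = −0.75 ln(1 − 0.615384) = 0.716632 ≈ 0.717.

d(Sp1,Sp2) = 0.949, d(Sp1,Sp3) = 0.824, d(Sp2,Sp3) = 0.717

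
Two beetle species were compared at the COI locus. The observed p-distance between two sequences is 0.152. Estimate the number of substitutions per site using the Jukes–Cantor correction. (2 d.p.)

0.17

d = −(3/4) ln(1 − 4p/3) = −0.75 ln(1 − 0.202667) = −0.75 ln(0.797333)
  = −0.75 × (-0.226483) = 0.169862 substitutions/site.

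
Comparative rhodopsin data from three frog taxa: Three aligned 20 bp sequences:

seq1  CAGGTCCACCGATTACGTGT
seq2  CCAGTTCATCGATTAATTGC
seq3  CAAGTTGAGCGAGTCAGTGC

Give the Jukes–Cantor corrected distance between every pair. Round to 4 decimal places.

d(seq1,seq2) = 0.4715, d(seq1,seq3) = 0.5716, d(seq2,seq3) = 0.3831

seq1–seq2: 7/20 sites differ → p = 0.35, d = −0.75 ln(1 − 0.466667) = 0.471457 ≈ 0.4715.
seq1–seq3: 8/20 sites differ → p = 0.4, d = −0.75 ln(1 − 0.533333) = 0.571605 ≈ 0.5716.
seq2–seq3: 6/20 sites differ → p = 0.3, d = −0.75 ln(1 − 0.4) = 0.383119 ≈ 0.3831.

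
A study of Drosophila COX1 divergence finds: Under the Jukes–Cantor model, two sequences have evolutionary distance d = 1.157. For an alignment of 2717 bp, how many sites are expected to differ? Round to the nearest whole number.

1602

Invert JC69: p = (3/4)(1 − e^(−4d/3)) = 0.75 × (1 − e^(-1.542667)) = 0.75 × (1 − 0.213810) = 0.589643.
Expected differing sites = pL ≈ 0.589643 × 2717 = 1602.060031 ≈ 1602.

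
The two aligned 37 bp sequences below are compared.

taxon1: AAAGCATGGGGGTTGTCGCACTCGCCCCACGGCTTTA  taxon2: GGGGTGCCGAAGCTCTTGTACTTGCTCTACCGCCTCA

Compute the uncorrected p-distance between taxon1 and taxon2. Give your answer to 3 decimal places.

0.514

The sequences differ at 19 of 37 positions.
p = 19/37 = 0.513513… ≈ 0.514 (to 3 d.p.).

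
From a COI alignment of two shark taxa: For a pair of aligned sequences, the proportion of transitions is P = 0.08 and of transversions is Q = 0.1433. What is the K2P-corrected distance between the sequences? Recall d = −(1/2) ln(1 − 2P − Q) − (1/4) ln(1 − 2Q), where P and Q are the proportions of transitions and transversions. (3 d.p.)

0.265

Under the Kimura two-parameter model, d = −½ ln(1 − 2P − Q) − ¼ ln(1 − 2Q).
1 − 2P − Q = 0.6967, giving −½ ln(0.6967) = 0.180700.
1 − 2Q = 0.7134, giving −¼ ln(0.7134) = 0.084428.
d = 0.180700 + 0.084428 = 0.265128.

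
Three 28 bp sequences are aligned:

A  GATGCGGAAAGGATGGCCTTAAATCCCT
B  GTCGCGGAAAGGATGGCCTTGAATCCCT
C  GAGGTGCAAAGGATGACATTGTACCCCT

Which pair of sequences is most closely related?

A and B

A–B: 3/28 differ, p = 0.107, d = 0.116.
A–C: 8/28 differ, p = 0.286, d = 0.360.
B–C: 8/28 differ, p = 0.286, d = 0.360.
The smallest distance is between A and B.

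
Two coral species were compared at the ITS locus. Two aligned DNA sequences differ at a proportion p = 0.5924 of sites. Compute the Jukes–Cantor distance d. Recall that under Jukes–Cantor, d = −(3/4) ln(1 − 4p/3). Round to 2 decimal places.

1.17

d = −(3/4) ln(1 − 4p/3) = −0.75 ln(1 − 0.789867) = −0.75 ln(0.210133)
  = −0.75 × (-1.560015) = 1.170011 substitutions/site.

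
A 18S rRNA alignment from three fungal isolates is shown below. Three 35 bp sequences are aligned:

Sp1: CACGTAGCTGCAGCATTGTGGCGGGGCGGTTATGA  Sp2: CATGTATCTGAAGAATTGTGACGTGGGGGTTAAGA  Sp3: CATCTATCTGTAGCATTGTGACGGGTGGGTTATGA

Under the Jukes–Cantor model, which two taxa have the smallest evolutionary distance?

Sp2 and Sp3

Sp1–Sp2: 8/35 differ, p = 0.229, d = 0.273.
Sp1–Sp3: 7/35 differ, p = 0.200, d = 0.233.
Sp2–Sp3: 6/35 differ, p = 0.171, d = 0.195.
The smallest distance is between Sp2 and Sp3.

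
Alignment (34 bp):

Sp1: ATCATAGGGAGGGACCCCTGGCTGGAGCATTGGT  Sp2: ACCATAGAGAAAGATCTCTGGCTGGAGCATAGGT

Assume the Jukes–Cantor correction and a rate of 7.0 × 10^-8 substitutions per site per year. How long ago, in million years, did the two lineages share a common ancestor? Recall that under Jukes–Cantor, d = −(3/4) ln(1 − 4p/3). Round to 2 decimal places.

The sequences differ at 7 of 34 sites (2, 8, 11, 12, 15, 17, 31), so p = 7/34 ≈ 0.205882.
d = −(3/4) ln(1 − 4p/3) = −0.75 ln(1 − 0.274509) = −0.75 ln(0.725491)
  = −0.75 × (-0.320907) = 0.240680 substitutions/site.
Under a molecular clock d = 2μt, so t = d/(2μ) = 0.240680 / (2 × 7.0 × 10^-8) = 1.72 million years.

1.72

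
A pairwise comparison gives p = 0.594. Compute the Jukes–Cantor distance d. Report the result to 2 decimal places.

d = −(3/4) ln(1 − 4p/3) = −0.75 ln(1 − 0.792) = −0.75 ln(0.208)
  = −0.75 × (-1.570217) = 1.177663 substitutions/site.

1.18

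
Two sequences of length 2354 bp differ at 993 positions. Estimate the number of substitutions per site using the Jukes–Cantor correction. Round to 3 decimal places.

0.620

p = 993/2354 ≈ 0.421835.
d = −(3/4) ln(1 − 4p/3) = −0.75 ln(1 − 0.562447) = −0.75 ln(0.437553)
  = −0.75 × (-0.826557) = 0.619918 substitutions/site.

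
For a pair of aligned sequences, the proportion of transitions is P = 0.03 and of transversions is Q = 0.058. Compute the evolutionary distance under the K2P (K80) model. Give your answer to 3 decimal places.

0.094

Under the Kimura two-parameter model, d = −½ ln(1 − 2P − Q) − ¼ ln(1 − 2Q).
1 − 2P − Q = 0.882, giving −½ ln(0.882) = 0.062782.
1 − 2Q = 0.884, giving −¼ ln(0.884) = 0.030825.
d = 0.062782 + 0.030825 = 0.093607.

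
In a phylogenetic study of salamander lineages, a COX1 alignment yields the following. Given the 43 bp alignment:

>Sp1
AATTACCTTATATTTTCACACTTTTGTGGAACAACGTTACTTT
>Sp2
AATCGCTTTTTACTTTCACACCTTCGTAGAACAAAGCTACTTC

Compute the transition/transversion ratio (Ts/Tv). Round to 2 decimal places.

Transitions are A↔G and C↔T; transversions are all other mismatches.
Transitions: 9. Transversions: 2.
R = 9/2 = 4.50.

4.50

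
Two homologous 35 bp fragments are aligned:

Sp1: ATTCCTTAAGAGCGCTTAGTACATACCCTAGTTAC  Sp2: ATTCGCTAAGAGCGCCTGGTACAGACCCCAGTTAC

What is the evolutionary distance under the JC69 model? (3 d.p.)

The sequences differ at 6 of 35 sites (5, 6, 16, 18, 24, 29), so p = 6/35 ≈ 0.171429.
d = −(3/4) ln(1 − 4p/3) = −0.75 ln(1 − 0.228572) = −0.75 ln(0.771428)
  = −0.75 × (-0.259512) = 0.194634 substitutions/site.

0.195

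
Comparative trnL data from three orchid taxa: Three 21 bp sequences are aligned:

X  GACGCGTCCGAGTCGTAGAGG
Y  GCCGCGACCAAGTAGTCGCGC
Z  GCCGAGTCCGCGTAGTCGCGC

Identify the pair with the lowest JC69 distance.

Y and Z

X–Y: 7/21 differ, p = 0.333, d = 0.441.
X–Z: 7/21 differ, p = 0.333, d = 0.441.
Y–Z: 4/21 differ, p = 0.190, d = 0.220.
The smallest distance is between Y and Z.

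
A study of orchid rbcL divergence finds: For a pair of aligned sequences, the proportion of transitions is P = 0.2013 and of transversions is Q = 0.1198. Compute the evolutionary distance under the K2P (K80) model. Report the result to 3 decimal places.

Under the Kimura two-parameter model, d = −½ ln(1 − 2P − Q) − ¼ ln(1 − 2Q).
1 − 2P − Q = 0.4776, giving −½ ln(0.4776) = 0.369491.
1 − 2Q = 0.7604, giving −¼ ln(0.7604) = 0.068478.
d = 0.369491 + 0.068478 = 0.437969.

0.438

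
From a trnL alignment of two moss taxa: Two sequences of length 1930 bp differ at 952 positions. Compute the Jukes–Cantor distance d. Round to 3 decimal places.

0.804

p = 952/1930 ≈ 0.493264.
d = −(3/4) ln(1 − 4p/3) = −0.75 ln(1 − 0.657685) = −0.75 ln(0.342315)
  = −0.75 × (-1.072024) = 0.804018 substitutions/site.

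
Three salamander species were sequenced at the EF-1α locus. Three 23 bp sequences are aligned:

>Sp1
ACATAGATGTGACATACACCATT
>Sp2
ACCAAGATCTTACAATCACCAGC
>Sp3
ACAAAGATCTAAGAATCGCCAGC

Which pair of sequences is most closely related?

Sp2 and Sp3

Sp1–Sp2: 8/23 differ, p = 0.348, d = 0.467.
Sp1–Sp3: 9/23 differ, p = 0.391, d = 0.553.
Sp2–Sp3: 4/23 differ, p = 0.174, d = 0.198.
The smallest distance is between Sp2 and Sp3.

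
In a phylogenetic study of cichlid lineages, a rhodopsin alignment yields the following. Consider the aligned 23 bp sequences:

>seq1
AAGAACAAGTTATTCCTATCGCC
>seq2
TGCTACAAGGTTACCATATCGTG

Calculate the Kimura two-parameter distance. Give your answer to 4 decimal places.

Of 23 sites, 3 differences are transitions and 8 are transversions, so P = 3/23 ≈ 0.130435 and Q = 8/23 ≈ 0.347826.
Under the Kimura two-parameter model, d = −½ ln(1 − 2P − Q) − ¼ ln(1 − 2Q).
1 − 2P − Q = 0.391304, giving −½ ln(0.391304) = 0.469135.
1 − 2Q = 0.304348, giving −¼ ln(0.304348) = 0.297396.
d = 0.469135 + 0.297396 = 0.766531.

0.7665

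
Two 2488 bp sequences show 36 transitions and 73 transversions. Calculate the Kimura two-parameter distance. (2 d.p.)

0.05

P = 36/2488 ≈ 0.014469 and Q = 73/2488 ≈ 0.029341.
Under the Kimura two-parameter model, d = −½ ln(1 − 2P − Q) − ¼ ln(1 − 2Q).
1 − 2P − Q = 0.941721, giving −½ ln(0.941721) = 0.030023.
1 − 2Q = 0.941318, giving −¼ ln(0.941318) = 0.015119.
d = 0.030023 + 0.015119 = 0.045142.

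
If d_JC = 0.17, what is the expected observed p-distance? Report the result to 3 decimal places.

p = (3/4)(1 − e^(−4d/3)) = 0.75 × (1 − e^(-0.226667)) = 0.75 × (1 − 0.797186) = 0.152111.

0.152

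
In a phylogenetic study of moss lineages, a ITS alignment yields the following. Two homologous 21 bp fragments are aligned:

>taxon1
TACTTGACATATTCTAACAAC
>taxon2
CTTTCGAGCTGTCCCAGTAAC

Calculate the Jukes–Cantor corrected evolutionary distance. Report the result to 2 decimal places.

0.90

The sequences differ at 11 of 21 sites, so p = 11/21 ≈ 0.52381.
d = −(3/4) ln(1 − 4p/3) = −0.75 ln(1 − 0.698413) = −0.75 ln(0.301587)
  = −0.75 × (-1.198697) = 0.899023 substitutions/site.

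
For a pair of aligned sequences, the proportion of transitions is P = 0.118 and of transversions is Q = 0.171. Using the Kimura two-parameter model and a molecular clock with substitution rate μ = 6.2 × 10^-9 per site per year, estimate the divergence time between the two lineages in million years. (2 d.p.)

29.51

Under the Kimura two-parameter model, d = −½ ln(1 − 2P − Q) − ¼ ln(1 − 2Q).
1 − 2P − Q = 0.593, giving −½ ln(0.593) = 0.261280.
1 − 2Q = 0.658, giving −¼ ln(0.658) = 0.104638.
d = 0.261280 + 0.104638 = 0.365918.
Under a molecular clock d = 2μt, so t = d/(2μ) = 0.365918 / (2 × 6.2 × 10^-9) = 29.51 million years.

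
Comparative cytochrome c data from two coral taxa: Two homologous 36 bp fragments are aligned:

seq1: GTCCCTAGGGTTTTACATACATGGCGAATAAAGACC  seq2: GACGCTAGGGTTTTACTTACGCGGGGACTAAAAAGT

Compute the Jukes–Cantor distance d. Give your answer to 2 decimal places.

The sequences differ at 10 of 36 sites (2, 4, 17, 21, 22, 25, 28, 33, 35, 36), so p = 10/36 ≈ 0.277778.
d = −(3/4) ln(1 − 4p/3) = −0.75 ln(1 − 0.370371) = −0.75 ln(0.629629)
  = −0.75 × (-0.462625) = 0.346969 substitutions/site.

0.35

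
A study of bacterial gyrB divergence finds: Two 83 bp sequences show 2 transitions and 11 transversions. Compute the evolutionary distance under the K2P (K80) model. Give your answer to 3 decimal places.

P = 2/83 ≈ 0.024096 and Q = 11/83 ≈ 0.13253.
Under the Kimura two-parameter model, d = −½ ln(1 − 2P − Q) − ¼ ln(1 − 2Q).
1 − 2P − Q = 0.819278, giving −½ ln(0.819278) = 0.099666.
1 − 2Q = 0.73494, giving −¼ ln(0.73494) = 0.076992.
d = 0.099666 + 0.076992 = 0.176658.

0.177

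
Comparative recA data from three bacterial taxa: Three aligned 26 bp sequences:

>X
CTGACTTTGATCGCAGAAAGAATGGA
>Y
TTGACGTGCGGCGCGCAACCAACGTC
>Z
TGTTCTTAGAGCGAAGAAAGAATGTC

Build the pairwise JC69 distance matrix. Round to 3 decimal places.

d(X,Y) = 0.824, d(X,Z) = 0.464, d(Y,Z) = 0.824

X–Y: 13/26 sites differ → p = 0.5, d = −0.75 ln(1 − 0.666667) = 0.823960 ≈ 0.824.
X–Z: 9/26 sites differ → p ≈ 0.346154, d = −0.75 ln(1 − 0.461539) = 0.464280 ≈ 0.464.
Y–Z: 13/26 sites differ → p = 0.5, d = −0.75 ln(1 − 0.666667) = 0.823960 ≈ 0.824.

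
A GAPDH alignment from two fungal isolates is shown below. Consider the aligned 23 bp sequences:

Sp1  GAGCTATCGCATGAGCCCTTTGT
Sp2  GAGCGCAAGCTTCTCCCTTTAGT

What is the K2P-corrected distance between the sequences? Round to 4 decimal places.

0.7068

Of 23 sites, 1 differences are transitions and 9 are transversions, so P = 1/23 ≈ 0.043478 and Q = 9/23 ≈ 0.391304.
Under the Kimura two-parameter model, d = −½ ln(1 − 2P − Q) − ¼ ln(1 − 2Q).
1 − 2P − Q = 0.52174, giving −½ ln(0.52174) = 0.325293.
1 − 2Q = 0.217392, giving −¼ ln(0.217392) = 0.381513.
d = 0.325293 + 0.381513 = 0.706806.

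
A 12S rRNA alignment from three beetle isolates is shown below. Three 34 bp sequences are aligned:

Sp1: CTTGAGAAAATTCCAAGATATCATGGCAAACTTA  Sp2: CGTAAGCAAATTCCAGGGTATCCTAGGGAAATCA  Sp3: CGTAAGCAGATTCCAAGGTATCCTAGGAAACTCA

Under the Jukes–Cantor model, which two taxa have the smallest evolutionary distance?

Sp1–Sp2: 11/34 differ, p = 0.324, d = 0.423.
Sp1–Sp3: 9/34 differ, p = 0.265, d = 0.326.
Sp2–Sp3: 4/34 differ, p = 0.118, d = 0.128.
The smallest distance is between Sp2 and Sp3.

Sp2 and Sp3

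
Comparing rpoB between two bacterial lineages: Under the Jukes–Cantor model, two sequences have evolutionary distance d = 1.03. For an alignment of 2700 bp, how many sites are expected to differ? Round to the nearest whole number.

Invert JC69: p = (3/4)(1 − e^(−4d/3)) = 0.75 × (1 − e^(-1.373333)) = 0.75 × (1 − 0.253261) = 0.560054.
Expected differing sites = pL ≈ 0.560054 × 2700 = 1512.1458 ≈ 1512.

1512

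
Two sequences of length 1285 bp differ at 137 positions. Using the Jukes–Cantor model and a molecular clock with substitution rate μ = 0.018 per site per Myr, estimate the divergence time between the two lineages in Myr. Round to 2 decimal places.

3.19

p = 137/1285 ≈ 0.106615.
d = −(3/4) ln(1 − 4p/3) = −0.75 ln(1 − 0.142153) = −0.75 ln(0.857847)
  = −0.75 × (-0.153330) = 0.114998 substitutions/site.
Under a molecular clock d = 2μt, so t = d/(2μ) = 0.114998 / (2 × 0.018) = 3.19 Myr.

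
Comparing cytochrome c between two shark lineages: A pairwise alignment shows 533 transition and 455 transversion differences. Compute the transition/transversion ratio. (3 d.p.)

R = 533/455 = 1.171428… ≈ 1.171 (to 3 d.p.).

1.171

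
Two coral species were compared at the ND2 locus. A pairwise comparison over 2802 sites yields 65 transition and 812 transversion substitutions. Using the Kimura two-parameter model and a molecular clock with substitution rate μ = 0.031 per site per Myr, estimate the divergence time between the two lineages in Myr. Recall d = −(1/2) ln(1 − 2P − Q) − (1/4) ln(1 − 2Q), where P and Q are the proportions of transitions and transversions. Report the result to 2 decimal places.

P = 65/2802 ≈ 0.023198 and Q = 812/2802 ≈ 0.289793.
Under the Kimura two-parameter model, d = −½ ln(1 − 2P − Q) − ¼ ln(1 − 2Q).
1 − 2P − Q = 0.663811, giving −½ ln(0.663811) = 0.204879.
1 − 2Q = 0.420414, giving −¼ ln(0.420414) = 0.216629.
d = 0.204879 + 0.216629 = 0.421508.
Under a molecular clock d = 2μt, so t = d/(2μ) = 0.421508 / (2 × 0.031) = 6.80 Myr.

6.80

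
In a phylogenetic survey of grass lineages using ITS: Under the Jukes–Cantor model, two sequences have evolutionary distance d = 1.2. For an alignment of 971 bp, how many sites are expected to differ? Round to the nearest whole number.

581

Invert JC69: p = (3/4)(1 − e^(−4d/3)) = 0.75 × (1 − e^(-1.6)) = 0.75 × (1 − 0.201897) = 0.598577.
Expected differing sites = pL ≈ 0.598577 × 971 = 581.218267 ≈ 581.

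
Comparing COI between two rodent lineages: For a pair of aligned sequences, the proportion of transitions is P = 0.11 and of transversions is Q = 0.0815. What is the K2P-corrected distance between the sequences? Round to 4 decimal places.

0.2239

Under the Kimura two-parameter model, d = −½ ln(1 − 2P − Q) − ¼ ln(1 − 2Q).
1 − 2P − Q = 0.6985, giving −½ ln(0.6985) = 0.179410.
1 − 2Q = 0.837, giving −¼ ln(0.837) = 0.044483.
d = 0.179410 + 0.044483 = 0.223893.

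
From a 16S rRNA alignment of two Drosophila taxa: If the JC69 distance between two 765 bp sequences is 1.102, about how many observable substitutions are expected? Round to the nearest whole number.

Invert JC69: p = (3/4)(1 − e^(−4d/3)) = 0.75 × (1 − e^(-1.469333)) = 0.75 × (1 − 0.230079) = 0.577441.
Expected differing sites = pL ≈ 0.577441 × 765 = 441.742365 ≈ 442.

442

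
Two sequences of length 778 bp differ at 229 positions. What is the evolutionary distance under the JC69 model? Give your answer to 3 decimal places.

p = 229/778 ≈ 0.294344.
d = −(3/4) ln(1 − 4p/3) = −0.75 ln(1 − 0.392459) = −0.75 ln(0.607541)
  = −0.75 × (-0.498336) = 0.373752 substitutions/site.

0.374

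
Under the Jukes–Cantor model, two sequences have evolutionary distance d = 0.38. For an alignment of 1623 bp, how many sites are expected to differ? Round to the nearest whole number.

484

Invert JC69: p = (3/4)(1 − e^(−4d/3)) = 0.75 × (1 − e^(-0.506667)) = 0.75 × (1 − 0.602500) = 0.298125.
Expected differing sites = pL ≈ 0.298125 × 1623 = 483.856875 ≈ 484.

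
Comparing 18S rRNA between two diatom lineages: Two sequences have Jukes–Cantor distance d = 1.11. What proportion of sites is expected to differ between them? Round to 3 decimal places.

p = (3/4)(1 − e^(−4d/3)) = 0.75 × (1 − e^(-1.48)) = 0.75 × (1 − 0.227638) = 0.579272.

0.579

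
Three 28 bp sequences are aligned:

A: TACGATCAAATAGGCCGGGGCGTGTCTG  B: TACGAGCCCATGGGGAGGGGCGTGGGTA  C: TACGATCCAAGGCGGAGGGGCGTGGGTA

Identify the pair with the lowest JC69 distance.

A–B: 9/28 differ, p = 0.321, d = 0.420.
A–C: 9/28 differ, p = 0.321, d = 0.420.
B–C: 4/28 differ, p = 0.143, d = 0.158.
The smallest distance is between B and C.

B and C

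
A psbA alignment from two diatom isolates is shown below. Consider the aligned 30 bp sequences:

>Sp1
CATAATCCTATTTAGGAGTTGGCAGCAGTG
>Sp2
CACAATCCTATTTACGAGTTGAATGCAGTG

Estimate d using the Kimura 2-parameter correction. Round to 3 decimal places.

Of 30 sites, 2 differences are transitions and 3 are transversions, so P = 2/30 ≈ 0.066667 and Q = 3/30 = 0.1.
Under the Kimura two-parameter model, d = −½ ln(1 − 2P − Q) − ¼ ln(1 − 2Q).
1 − 2P − Q = 0.766666, giving −½ ln(0.766666) = 0.132852.
1 − 2Q = 0.8, giving −¼ ln(0.8) = 0.055786.
d = 0.132852 + 0.055786 = 0.188638.

0.189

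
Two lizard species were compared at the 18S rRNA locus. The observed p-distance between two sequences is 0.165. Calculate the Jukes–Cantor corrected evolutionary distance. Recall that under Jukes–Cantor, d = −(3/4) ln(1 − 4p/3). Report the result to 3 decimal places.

d = −(3/4) ln(1 − 4p/3) = −0.75 ln(1 − 0.22) = −0.75 ln(0.78)
  = −0.75 × (-0.248461) = 0.186346 substitutions/site.

0.186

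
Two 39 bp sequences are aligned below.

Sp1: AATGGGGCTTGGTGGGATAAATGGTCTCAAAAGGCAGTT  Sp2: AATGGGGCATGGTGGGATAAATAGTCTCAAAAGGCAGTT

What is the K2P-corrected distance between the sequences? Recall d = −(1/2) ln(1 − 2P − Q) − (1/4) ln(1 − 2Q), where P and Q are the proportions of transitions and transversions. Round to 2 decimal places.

0.05

Of 39 sites, 1 differences are transitions and 1 are transversions, so P = 1/39 ≈ 0.025641 and Q = 1/39 ≈ 0.025641.
Under the Kimura two-parameter model, d = −½ ln(1 − 2P − Q) − ¼ ln(1 − 2Q).
1 − 2P − Q = 0.923077, giving −½ ln(0.923077) = 0.040021.
1 − 2Q = 0.948718, giving −¼ ln(0.948718) = 0.013161.
d = 0.040021 + 0.013161 = 0.053182.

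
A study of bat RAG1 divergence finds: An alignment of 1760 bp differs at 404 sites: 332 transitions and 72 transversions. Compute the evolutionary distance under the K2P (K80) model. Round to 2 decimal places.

P = 332/1760 ≈ 0.188636 and Q = 72/1760 ≈ 0.040909.
Under the Kimura two-parameter model, d = −½ ln(1 − 2P − Q) − ¼ ln(1 − 2Q).
1 − 2P − Q = 0.581819, giving −½ ln(0.581819) = 0.270798.
1 − 2Q = 0.918182, giving −¼ ln(0.918182) = 0.021340.
d = 0.270798 + 0.021340 = 0.292138.

0.29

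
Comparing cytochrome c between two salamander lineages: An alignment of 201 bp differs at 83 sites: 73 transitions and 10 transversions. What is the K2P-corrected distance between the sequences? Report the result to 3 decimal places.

0.775

P = 73/201 ≈ 0.363184 and Q = 10/201 ≈ 0.049751.
Under the Kimura two-parameter model, d = −½ ln(1 − 2P − Q) − ¼ ln(1 − 2Q).
1 − 2P − Q = 0.223881, giving −½ ln(0.223881) = 0.748320.
1 − 2Q = 0.900498, giving −¼ ln(0.900498) = 0.026202.
d = 0.748320 + 0.026202 = 0.774522.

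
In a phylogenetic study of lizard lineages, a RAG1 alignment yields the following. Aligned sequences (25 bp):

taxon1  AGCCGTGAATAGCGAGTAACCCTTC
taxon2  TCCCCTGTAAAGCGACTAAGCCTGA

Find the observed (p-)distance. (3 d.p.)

The sequences differ at 9 of 25 positions (sites 1, 2, 5, 8, 10, 16, 20, 24, 25).
p = 9/25 = 0.360.

0.360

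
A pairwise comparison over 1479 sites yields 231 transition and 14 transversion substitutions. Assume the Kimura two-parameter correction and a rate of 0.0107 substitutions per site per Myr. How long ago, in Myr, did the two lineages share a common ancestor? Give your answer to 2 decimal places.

P = 231/1479 ≈ 0.156187 and Q = 14/1479 ≈ 0.009466.
Under the Kimura two-parameter model, d = −½ ln(1 − 2P − Q) − ¼ ln(1 − 2Q).
1 − 2P − Q = 0.67816, giving −½ ln(0.67816) = 0.194186.
1 − 2Q = 0.981068, giving −¼ ln(0.981068) = 0.004778.
d = 0.194186 + 0.004778 = 0.198964.
Under a molecular clock d = 2μt, so t = d/(2μ) = 0.198964 / (2 × 0.0107) = 9.30 Myr.

9.30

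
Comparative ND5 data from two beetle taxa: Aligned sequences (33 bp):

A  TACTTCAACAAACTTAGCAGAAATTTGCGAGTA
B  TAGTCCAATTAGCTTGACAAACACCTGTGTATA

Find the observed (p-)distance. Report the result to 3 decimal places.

0.424

The sequences differ at 14 of 33 positions.
p = 14/33 = 0.424242… ≈ 0.424 (to 3 d.p.).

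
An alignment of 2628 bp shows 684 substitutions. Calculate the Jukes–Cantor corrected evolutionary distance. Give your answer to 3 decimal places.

0.320

p = 684/2628 ≈ 0.260274.
d = −(3/4) ln(1 − 4p/3) = −0.75 ln(1 − 0.347032) = −0.75 ln(0.652968)
  = −0.75 × (-0.426227) = 0.319670 substitutions/site.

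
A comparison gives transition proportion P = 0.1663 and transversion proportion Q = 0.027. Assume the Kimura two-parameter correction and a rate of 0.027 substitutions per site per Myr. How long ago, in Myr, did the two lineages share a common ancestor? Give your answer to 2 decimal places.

4.38

Under the Kimura two-parameter model, d = −½ ln(1 − 2P − Q) − ¼ ln(1 − 2Q).
1 − 2P − Q = 0.6404, giving −½ ln(0.6404) = 0.222831.
1 − 2Q = 0.946, giving −¼ ln(0.946) = 0.013878.
d = 0.222831 + 0.013878 = 0.236709.
Under a molecular clock d = 2μt, so t = d/(2μ) = 0.236709 / (2 × 0.027) = 4.38 Myr.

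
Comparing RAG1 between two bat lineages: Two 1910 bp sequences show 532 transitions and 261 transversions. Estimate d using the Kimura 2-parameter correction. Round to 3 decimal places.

P = 532/1910 ≈ 0.278534 and Q = 261/1910 ≈ 0.136649.
Under the Kimura two-parameter model, d = −½ ln(1 − 2P − Q) − ¼ ln(1 − 2Q).
1 − 2P − Q = 0.306283, giving −½ ln(0.306283) = 0.591623.
1 − 2Q = 0.726702, giving −¼ ln(0.726702) = 0.079810.
d = 0.591623 + 0.079810 = 0.671433.

0.671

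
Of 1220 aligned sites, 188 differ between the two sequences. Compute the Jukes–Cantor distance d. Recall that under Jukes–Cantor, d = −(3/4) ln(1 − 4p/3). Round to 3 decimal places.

0.172

p = 188/1220 ≈ 0.154098.
d = −(3/4) ln(1 − 4p/3) = −0.75 ln(1 − 0.205464) = −0.75 ln(0.794536)
  = −0.75 × (-0.229997) = 0.172498 substitutions/site.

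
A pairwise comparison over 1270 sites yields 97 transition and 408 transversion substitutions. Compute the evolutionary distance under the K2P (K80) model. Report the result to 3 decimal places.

0.578

P = 97/1270 ≈ 0.076378 and Q = 408/1270 ≈ 0.32126.
Under the Kimura two-parameter model, d = −½ ln(1 − 2P − Q) − ¼ ln(1 − 2Q).
1 − 2P − Q = 0.525984, giving −½ ln(0.525984) = 0.321242.
1 − 2Q = 0.35748, giving −¼ ln(0.35748) = 0.257169.
d = 0.321242 + 0.257169 = 0.578411.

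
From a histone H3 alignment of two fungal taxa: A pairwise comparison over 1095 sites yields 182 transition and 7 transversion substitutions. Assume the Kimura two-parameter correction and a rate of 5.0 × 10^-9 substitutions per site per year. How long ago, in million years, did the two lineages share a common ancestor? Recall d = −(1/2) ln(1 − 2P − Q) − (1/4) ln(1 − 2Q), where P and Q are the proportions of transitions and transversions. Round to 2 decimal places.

21.01

P = 182/1095 ≈ 0.16621 and Q = 7/1095 ≈ 0.006393.
Under the Kimura two-parameter model, d = −½ ln(1 − 2P − Q) − ¼ ln(1 − 2Q).
1 − 2P − Q = 0.661187, giving −½ ln(0.661187) = 0.206859.
1 − 2Q = 0.987214, giving −¼ ln(0.987214) = 0.003217.
d = 0.206859 + 0.003217 = 0.210076.
Under a molecular clock d = 2μt, so t = d/(2μ) = 0.210076 / (2 × 5.0 × 10^-9) = 21.01 million years.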